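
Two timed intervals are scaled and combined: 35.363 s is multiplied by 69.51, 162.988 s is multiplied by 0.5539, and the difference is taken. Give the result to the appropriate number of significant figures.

2368 s

35.363 × 69.51 = 2458.08213 → 2458 s (4 s.f., last digit at the 10^0 place).
162.988 × 0.5539 = 90.2790532 → 90.28 s (4 s.f., last digit at the 10^-2 place).
Difference: 2367.8030768 s; keep the coarser place, 10^0.
Result: 2368 s.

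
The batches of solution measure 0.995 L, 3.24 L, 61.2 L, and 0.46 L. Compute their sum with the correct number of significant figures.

0.995 L + 3.24 L + 61.2 L + 0.46 L = 65.895 L.
Addition/subtraction keeps the fewest decimal places: 0.995 → 3 decimal places, 3.24 → 2 decimal places, 61.2 → 1 decimal place, 0.46 → 2 decimal places; limit is 1.
Rounded to 1 decimal place: 65.9 L.

65.9 L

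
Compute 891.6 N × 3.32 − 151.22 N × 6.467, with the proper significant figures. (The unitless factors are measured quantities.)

1.98 × 10³ N

891.6 × 3.32 = 2960.112 → 2.96 × 10³ N (3 s.f., last digit at the 10^1 place).
151.22 × 6.467 = 977.93974 → 977.9 N (4 s.f., last digit at the 10^-1 place).
Difference: 1982.17226 N; keep the coarser place, 10^1.
Result: 1.98 × 10³ N.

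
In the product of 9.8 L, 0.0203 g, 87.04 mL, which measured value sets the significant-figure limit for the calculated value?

9.8 L

9.8 L → 2 s.f.; 0.0203 g → 3 s.f.; 87.04 mL → 4 s.f.
The fewest is 2 significant figures, from 9.8 L.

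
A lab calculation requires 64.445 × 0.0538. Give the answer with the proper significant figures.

3.47

64.445 × 0.0538 = 3.467141
Multiplication/division keeps the fewest significant figures: 64.445 → 5 s.f., 0.0538 → 3 s.f.; limit is 3.
Rounded to 3 significant figures: 3.47.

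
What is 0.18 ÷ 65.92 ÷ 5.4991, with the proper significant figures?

5.0 × 10^-4

0.18 ÷ 65.92 ÷ 5.4991 = 0.000496550803635…
Multiplication/division keeps the fewest significant figures: 0.18 → 2 s.f., 65.92 → 4 s.f., 5.4991 → 5 s.f.; limit is 2.
Rounded to 2 significant figures: 5.0 × 10^-4.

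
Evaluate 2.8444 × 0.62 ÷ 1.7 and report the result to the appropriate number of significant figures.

2.8444 × 0.62 ÷ 1.7 = 1.03736941176…
Multiplication/division keeps the fewest significant figures: 2.8444 → 5 s.f., 0.62 → 2 s.f., 1.7 → 2 s.f.; limit is 2.
Rounded to 2 significant figures: 1.0.

1.0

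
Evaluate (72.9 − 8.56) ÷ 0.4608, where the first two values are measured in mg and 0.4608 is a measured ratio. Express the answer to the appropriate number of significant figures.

1.40 × 10^2 mg

72.9 mg − 8.56 mg = 64.34 mg; the difference is limited to 1 decimal place (3 s.f.).
Carrying full precision, 64.34 ÷ 0.4608 = 139.626736111… mg; 0.4608 has 4 s.f., so the result keeps min(3, 4) = 3 s.f.
Rounded to 3 significant figures: 1.40 × 10^2 mg.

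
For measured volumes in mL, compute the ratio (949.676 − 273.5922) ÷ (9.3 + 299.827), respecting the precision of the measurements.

949.676 − 273.5922 = 676.0838, limited to 3 d.p. → 6 s.f.; 9.3 + 299.827 = 309.127, limited to 1 d.p. → 4 s.f.
Carrying full precision, 676.0838 ÷ 309.127 = 2.18707456806…; keep min(6, 4) = 4 s.f.
Rounded to 4 significant figures: 2.187.

2.187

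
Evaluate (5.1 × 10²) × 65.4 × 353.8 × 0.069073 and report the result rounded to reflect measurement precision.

8.2 × 10⁵

(5.1 × 10²) × 65.4 × 353.8 × 0.069073 = 815105.9659…
Multiplication/division keeps the fewest significant figures: 5.1 × 10² → 2 s.f., 65.4 → 3 s.f., 353.8 → 4 s.f., 0.069073 → 5 s.f.; limit is 2.
Rounded to 2 significant figures: 8.2 × 10⁵.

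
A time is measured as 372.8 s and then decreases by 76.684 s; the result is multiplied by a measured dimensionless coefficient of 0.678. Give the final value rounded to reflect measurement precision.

201 s

372.8 s − 76.684 s = 296.116 s; the difference is limited to 1 decimal place (4 s.f.).
Carrying full precision, 296.116 × 0.678 = 200.766648 s; 0.678 has 3 s.f., so the result keeps min(4, 3) = 3 s.f.
Rounded to 3 significant figures: 201 s.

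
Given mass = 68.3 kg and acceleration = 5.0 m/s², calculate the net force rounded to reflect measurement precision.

net force = 68.3 kg × 5.0 m/s² = 341.5 N.
68.3 has 3 significant figures; 5.0 has 2.
Division/multiplication keeps the fewest: 2 significant figures.
Rounded: 3.4 × 10² N.

3.4 × 10² N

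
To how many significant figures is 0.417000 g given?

6

0.417000: leading zeros are not significant; trailing zeros after a decimal point are significant.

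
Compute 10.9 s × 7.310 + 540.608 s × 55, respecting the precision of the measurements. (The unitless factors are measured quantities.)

10.9 × 7.310 = 79.679 → 79.7 s (3 s.f., last digit at the 10^-1 place).
540.608 × 55 = 29733.44 → 3.0 × 10^4 s (2 s.f., last digit at the 10^3 place).
Sum: 29813.119 s; keep the coarser place, 10^3.
Result: 3.0 × 10^4 s.

3.0 × 10^4 s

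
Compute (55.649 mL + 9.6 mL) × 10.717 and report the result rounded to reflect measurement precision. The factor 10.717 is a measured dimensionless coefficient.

6.99 × 10² mL

55.649 mL + 9.6 mL = 65.249 mL; the sum is limited to 1 decimal place (3 s.f.).
Carrying full precision, 65.249 × 10.717 = 699.273533 mL; 10.717 has 5 s.f., so the result keeps min(3, 5) = 3 s.f.
Rounded to 3 significant figures: 6.99 × 10² mL.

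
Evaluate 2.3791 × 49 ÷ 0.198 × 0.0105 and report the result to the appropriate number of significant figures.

6.2

2.3791 × 49 ÷ 0.198 × 0.0105 = 6.18205530303…
Multiplication/division keeps the fewest significant figures: 2.3791 → 5 s.f., 49 → 2 s.f., 0.198 → 3 s.f., 0.0105 → 3 s.f.; limit is 2.
Rounded to 2 significant figures: 6.2.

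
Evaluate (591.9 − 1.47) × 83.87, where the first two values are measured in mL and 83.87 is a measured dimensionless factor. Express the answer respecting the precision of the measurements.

4.952 × 10^4 mL

591.9 mL − 1.47 mL = 590.43 mL; the difference is limited to 1 decimal place (4 s.f.).
Carrying full precision, 590.43 × 83.87 = 49519.3641 mL; 83.87 has 4 s.f., so the result keeps min(4, 4) = 4 s.f.
Rounded to 4 significant figures: 4.952 × 10^4 mL.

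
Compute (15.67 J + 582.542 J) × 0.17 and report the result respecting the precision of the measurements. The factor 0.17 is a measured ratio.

15.67 J + 582.542 J = 598.212 J; the sum is limited to 2 decimal places (5 s.f.).
Carrying full precision, 598.212 × 0.17 = 101.69604 J; 0.17 has 2 s.f., so the result keeps min(5, 2) = 2 s.f.
Rounded to 2 significant figures: 1.0 × 10^2 J.

1.0 × 10^2 J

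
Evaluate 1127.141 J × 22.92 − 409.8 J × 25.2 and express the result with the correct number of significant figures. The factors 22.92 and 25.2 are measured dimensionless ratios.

1.55 × 10^4 J

1127.141 × 22.92 = 25834.07172 → 2.583 × 10^4 J (4 s.f., last digit at the 10^1 place).
409.8 × 25.2 = 10326.96 → 1.03 × 10^4 J (3 s.f., last digit at the 10^2 place).
Difference: 15507.11172 J; keep the coarser place, 10^2.
Result: 1.55 × 10^4 J.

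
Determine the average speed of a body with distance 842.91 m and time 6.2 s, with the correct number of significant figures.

1.4 × 10^2 m/s

average speed = 842.91 m ÷ 6.2 s = 135.953225806… m/s.
842.91 has 5 significant figures; 6.2 has 2.
Division/multiplication keeps the fewest: 2 significant figures.
Rounded: 1.4 × 10^2 m/s.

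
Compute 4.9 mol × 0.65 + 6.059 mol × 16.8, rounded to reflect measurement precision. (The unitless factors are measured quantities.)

4.9 × 0.65 = 3.185 → 3.2 mol (2 s.f., last digit at the 10^-1 place).
6.059 × 16.8 = 101.7912 → 102 mol (3 s.f., last digit at the 10^0 place).
Sum: 104.9762 mol; keep the coarser place, 10^0.
Result: 105 mol.

105 mol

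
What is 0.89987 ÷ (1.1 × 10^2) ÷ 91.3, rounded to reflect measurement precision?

9.0 × 10^-5

0.89987 ÷ (1.1 × 10^2) ÷ 91.3 = 0.0000896017126357…
Multiplication/division keeps the fewest significant figures: 0.89987 → 5 s.f., 1.1 × 10^2 → 2 s.f., 91.3 → 3 s.f.; limit is 2.
Rounded to 2 significant figures: 9.0 × 10^-5.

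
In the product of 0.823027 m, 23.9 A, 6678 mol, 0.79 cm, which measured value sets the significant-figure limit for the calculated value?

0.823027 m → 6 s.f.; 23.9 A → 3 s.f.; 6678 mol → 4 s.f.; 0.79 cm → 2 s.f.
The fewest is 2 significant figures, from 0.79 cm.

0.79 cm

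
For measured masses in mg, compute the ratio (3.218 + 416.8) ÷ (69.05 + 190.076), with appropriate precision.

1.621

3.218 + 416.8 = 420.018, limited to 1 d.p. → 4 s.f.; 69.05 + 190.076 = 259.126, limited to 2 d.p. → 5 s.f.
Carrying full precision, 420.018 ÷ 259.126 = 1.62090257249…; keep min(4, 5) = 4 s.f.
Rounded to 4 significant figures: 1.621.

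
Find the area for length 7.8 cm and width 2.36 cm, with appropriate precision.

area = 7.8 cm × 2.36 cm = 18.408 cm².
7.8 has 2 significant figures; 2.36 has 3.
Division/multiplication keeps the fewest: 2 significant figures.
Rounded: 18 cm².

18 cm²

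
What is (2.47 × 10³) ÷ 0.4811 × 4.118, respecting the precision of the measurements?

2.11 × 10⁴

(2.47 × 10³) ÷ 0.4811 × 4.118 = 21142.0910414…
Multiplication/division keeps the fewest significant figures: 2.47 × 10³ → 3 s.f., 0.4811 → 4 s.f., 4.118 → 4 s.f.; limit is 3.
Rounded to 3 significant figures: 2.11 × 10⁴.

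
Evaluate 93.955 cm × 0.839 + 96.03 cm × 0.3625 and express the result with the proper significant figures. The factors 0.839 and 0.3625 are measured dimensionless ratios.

93.955 × 0.839 = 78.828245 → 78.8 cm (3 s.f., last digit at the 10^-1 place).
96.03 × 0.3625 = 34.810875 → 34.81 cm (4 s.f., last digit at the 10^-2 place).
Sum: 113.63912 cm; keep the coarser place, 10^-1.
Result: 113.6 cm.

113.6 cm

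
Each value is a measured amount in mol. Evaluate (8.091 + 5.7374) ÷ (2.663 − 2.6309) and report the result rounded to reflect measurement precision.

4.3 × 10^2

8.091 + 5.7374 = 13.8284, limited to 3 d.p. → 5 s.f.; 2.663 − 2.6309 = 0.0321, limited to 3 d.p. → 2 s.f.
Carrying full precision, 13.8284 ÷ 0.0321 = 430.791277259…; keep min(5, 2) = 2 s.f.
Rounded to 2 significant figures: 4.3 × 10^2.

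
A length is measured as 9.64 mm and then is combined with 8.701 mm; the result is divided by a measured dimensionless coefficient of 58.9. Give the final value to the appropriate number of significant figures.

9.64 mm + 8.701 mm = 18.341 mm; the sum is limited to 2 decimal places (4 s.f.).
Carrying full precision, 18.341 ÷ 58.9 = 0.311392190153… mm; 58.9 has 3 s.f., so the result keeps min(4, 3) = 3 s.f.
Rounded to 3 significant figures: 0.311 mm.

0.311 mm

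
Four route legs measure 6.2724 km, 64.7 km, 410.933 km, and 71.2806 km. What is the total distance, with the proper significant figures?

553.2 km

6.2724 km + 64.7 km + 410.933 km + 71.2806 km = 553.1860 km.
Addition/subtraction keeps the fewest decimal places: 6.2724 → 4 decimal places, 64.7 → 1 decimal place, 410.933 → 3 decimal places, 71.2806 → 4 decimal places; limit is 1.
Rounded to 1 decimal place: 553.2 km.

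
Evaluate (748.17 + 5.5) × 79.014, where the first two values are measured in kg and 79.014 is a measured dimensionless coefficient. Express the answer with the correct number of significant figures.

748.17 kg + 5.5 kg = 753.67 kg; the sum is limited to 1 decimal place (4 s.f.).
Carrying full precision, 753.67 × 79.014 = 59550.48138 kg; 79.014 has 5 s.f., so the result keeps min(4, 5) = 4 s.f.
Rounded to 4 significant figures: 5.955 × 10⁴ kg.

5.955 × 10⁴ kg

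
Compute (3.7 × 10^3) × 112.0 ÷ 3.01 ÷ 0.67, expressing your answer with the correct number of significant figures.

(3.7 × 10^3) × 112.0 ÷ 3.01 ÷ 0.67 = 205484.206873…
Multiplication/division keeps the fewest significant figures: 3.7 × 10^3 → 2 s.f., 112.0 → 4 s.f., 3.01 → 3 s.f., 0.67 → 2 s.f.; limit is 2.
Rounded to 2 significant figures: 2.1 × 10^5.

2.1 × 10^5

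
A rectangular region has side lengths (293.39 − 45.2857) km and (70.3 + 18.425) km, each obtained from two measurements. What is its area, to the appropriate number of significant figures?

293.39 − 45.2857 = 248.1043, limited to 2 d.p. → 5 s.f.; 70.3 + 18.425 = 88.725, limited to 1 d.p. → 3 s.f.
Carrying full precision, 248.1043 × 88.725 = 22013.0540175; keep min(5, 3) = 3 s.f.
Rounded to 3 significant figures: 2.20 × 10^4 km².

2.20 × 10^4 km²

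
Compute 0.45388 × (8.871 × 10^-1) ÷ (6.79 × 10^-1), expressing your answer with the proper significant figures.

0.593

0.45388 × (8.871 × 10^-1) ÷ (6.79 × 10^-1) = 0.592985195876…
Multiplication/division keeps the fewest significant figures: 0.45388 → 5 s.f., 8.871 × 10^-1 → 4 s.f., 6.79 × 10^-1 → 3 s.f.; limit is 3.
Rounded to 3 significant figures: 0.593.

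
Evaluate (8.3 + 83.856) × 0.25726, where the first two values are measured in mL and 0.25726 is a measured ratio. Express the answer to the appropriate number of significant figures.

8.3 mL + 83.856 mL = 92.156 mL; the sum is limited to 1 decimal place (3 s.f.).
Carrying full precision, 92.156 × 0.25726 = 23.70805256 mL; 0.25726 has 5 s.f., so the result keeps min(3, 5) = 3 s.f.
Rounded to 3 significant figures: 23.7 mL.

23.7 mL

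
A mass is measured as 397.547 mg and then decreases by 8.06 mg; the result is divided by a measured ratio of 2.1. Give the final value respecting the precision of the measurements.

1.9 × 10^2 mg

397.547 mg − 8.06 mg = 389.487 mg; the difference is limited to 2 decimal places (5 s.f.).
Carrying full precision, 389.487 ÷ 2.1 = 185.47 mg; 2.1 has 2 s.f., so the result keeps min(5, 2) = 2 s.f.
Rounded to 2 significant figures: 1.9 × 10^2 mg.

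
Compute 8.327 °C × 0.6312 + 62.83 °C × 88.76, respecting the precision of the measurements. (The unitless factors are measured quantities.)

5582 °C

8.327 × 0.6312 = 5.2560024 → 5.256 °C (4 s.f., last digit at the 10^-3 place).
62.83 × 88.76 = 5576.7908 → 5577 °C (4 s.f., last digit at the 10^0 place).
Sum: 5582.0468024 °C; keep the coarser place, 10^0.
Result: 5582 °C.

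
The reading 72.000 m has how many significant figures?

5

72.000: trailing zeros after a decimal point are significant.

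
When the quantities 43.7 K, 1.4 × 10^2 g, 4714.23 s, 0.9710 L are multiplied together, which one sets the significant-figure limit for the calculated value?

1.4 × 10^2 g

43.7 K → 3 s.f.; 1.4 × 10^2 g → 2 s.f.; 4714.23 s → 6 s.f.; 0.9710 L → 4 s.f.
The fewest is 2 significant figures, from 1.4 × 10^2 g.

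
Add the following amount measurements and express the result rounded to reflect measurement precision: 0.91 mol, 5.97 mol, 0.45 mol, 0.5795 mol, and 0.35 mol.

0.91 mol + 5.97 mol + 0.45 mol + 0.5795 mol + 0.35 mol = 8.2595 mol.
Addition/subtraction keeps the fewest decimal places: 0.91 → 2 decimal places, 5.97 → 2 decimal places, 0.45 → 2 decimal places, 0.5795 → 4 decimal places, 0.35 → 2 decimal places; limit is 2.
Rounded to 2 decimal places: 8.26 mol.

8.26 mol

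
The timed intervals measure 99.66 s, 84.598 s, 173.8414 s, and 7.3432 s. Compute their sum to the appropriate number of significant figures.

365.44 s

99.66 s + 84.598 s + 173.8414 s + 7.3432 s = 365.4426 s.
Addition/subtraction keeps the fewest decimal places: 99.66 → 2 decimal places, 84.598 → 3 decimal places, 173.8414 → 4 decimal places, 7.3432 → 4 decimal places; limit is 2.
Rounded to 2 decimal places: 365.44 s.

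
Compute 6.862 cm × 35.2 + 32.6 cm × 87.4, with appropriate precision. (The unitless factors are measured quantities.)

6.862 × 35.2 = 241.5424 → 242 cm (3 s.f., last digit at the 10^0 place).
32.6 × 87.4 = 2849.24 → 2.85 × 10^3 cm (3 s.f., last digit at the 10^1 place).
Sum: 3090.7824 cm; keep the coarser place, 10^1.
Result: 3.09 × 10^3 cm.

3.09 × 10^3 cm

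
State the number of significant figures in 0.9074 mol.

4

0.9074: leading zeros are not significant; zeros between nonzero digits are significant.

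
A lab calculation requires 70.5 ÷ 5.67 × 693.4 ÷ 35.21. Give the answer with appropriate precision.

245

70.5 ÷ 5.67 × 693.4 ÷ 35.21 = 244.863397093…
Multiplication/division keeps the fewest significant figures: 70.5 → 3 s.f., 5.67 → 3 s.f., 693.4 → 4 s.f., 35.21 → 4 s.f.; limit is 3.
Rounded to 3 significant figures: 245.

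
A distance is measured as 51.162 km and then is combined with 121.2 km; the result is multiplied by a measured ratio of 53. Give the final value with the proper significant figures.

51.162 km + 121.2 km = 172.362 km; the sum is limited to 1 decimal place (4 s.f.).
Carrying full precision, 172.362 × 53 = 9135.186 km; 53 has 2 s.f., so the result keeps min(4, 2) = 2 s.f.
Rounded to 2 significant figures: 9.1 × 10^3 km.

9.1 × 10^3 km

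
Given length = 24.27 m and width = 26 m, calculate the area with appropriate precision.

6.3 × 10² m²

area = 24.27 m × 26 m = 631.02 m².
24.27 has 4 significant figures; 26 has 2.
Division/multiplication keeps the fewest: 2 significant figures.
Rounded: 6.3 × 10² m².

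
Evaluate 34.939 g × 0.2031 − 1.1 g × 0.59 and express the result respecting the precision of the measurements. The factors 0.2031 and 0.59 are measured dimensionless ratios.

34.939 × 0.2031 = 7.0961109 → 7.096 g (4 s.f., last digit at the 10^-3 place).
1.1 × 0.59 = 0.649 → 0.65 g (2 s.f., last digit at the 10^-2 place).
Difference: 6.4471109 g; keep the coarser place, 10^-2.
Result: 6.45 g.

6.45 g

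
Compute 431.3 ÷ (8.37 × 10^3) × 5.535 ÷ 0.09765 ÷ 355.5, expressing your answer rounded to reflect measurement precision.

431.3 ÷ (8.37 × 10^3) × 5.535 ÷ 0.09765 ÷ 355.5 = 0.00821598755361…
Multiplication/division keeps the fewest significant figures: 431.3 → 4 s.f., 8.37 × 10^3 → 3 s.f., 5.535 → 4 s.f., 0.09765 → 4 s.f., 355.5 → 4 s.f.; limit is 3.
Rounded to 3 significant figures: 0.00822.

0.00822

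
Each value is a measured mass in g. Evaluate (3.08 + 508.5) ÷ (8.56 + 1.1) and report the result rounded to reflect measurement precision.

3.08 + 508.5 = 511.58, limited to 1 d.p. → 4 s.f.; 8.56 + 1.1 = 9.66, limited to 1 d.p. → 2 s.f.
Carrying full precision, 511.58 ÷ 9.66 = 52.9585921325…; keep min(4, 2) = 2 s.f.
Rounded to 2 significant figures: 53.

53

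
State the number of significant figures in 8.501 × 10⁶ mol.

8.501 × 10⁶: in scientific notation every digit of the coefficient is significant.

4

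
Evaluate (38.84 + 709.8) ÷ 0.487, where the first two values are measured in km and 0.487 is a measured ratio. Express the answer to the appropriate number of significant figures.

1.54 × 10^3 km

38.84 km + 709.8 km = 748.64 km; the sum is limited to 1 decimal place (4 s.f.).
Carrying full precision, 748.64 ÷ 0.487 = 1537.24845996… km; 0.487 has 3 s.f., so the result keeps min(4, 3) = 3 s.f.
Rounded to 3 significant figures: 1.54 × 10^3 km.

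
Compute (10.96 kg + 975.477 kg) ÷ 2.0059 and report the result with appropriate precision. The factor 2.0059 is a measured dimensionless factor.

491.77 kg

10.96 kg + 975.477 kg = 986.437 kg; the sum is limited to 2 decimal places (5 s.f.).
Carrying full precision, 986.437 ÷ 2.0059 = 491.767785034… kg; 2.0059 has 5 s.f., so the result keeps min(5, 5) = 5 s.f.
Rounded to 5 significant figures: 491.77 kg.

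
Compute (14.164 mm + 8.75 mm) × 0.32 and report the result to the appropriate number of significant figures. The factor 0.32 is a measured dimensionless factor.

7.3 mm

14.164 mm + 8.75 mm = 22.914 mm; the sum is limited to 2 decimal places (4 s.f.).
Carrying full precision, 22.914 × 0.32 = 7.33248 mm; 0.32 has 2 s.f., so the result keeps min(4, 2) = 2 s.f.
Rounded to 2 significant figures: 7.3 mm.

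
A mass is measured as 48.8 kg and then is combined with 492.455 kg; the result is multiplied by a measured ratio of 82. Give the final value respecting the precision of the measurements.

4.4 × 10⁴ kg

48.8 kg + 492.455 kg = 541.255 kg; the sum is limited to 1 decimal place (4 s.f.).
Carrying full precision, 541.255 × 82 = 44382.91 kg; 82 has 2 s.f., so the result keeps min(4, 2) = 2 s.f.
Rounded to 2 significant figures: 4.4 × 10⁴ kg.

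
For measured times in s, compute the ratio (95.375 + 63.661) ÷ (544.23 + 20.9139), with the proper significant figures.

0.28141

95.375 + 63.661 = 159.036, limited to 3 d.p. → 6 s.f.; 544.23 + 20.9139 = 565.1439, limited to 2 d.p. → 5 s.f.
Carrying full precision, 159.036 ÷ 565.1439 = 0.281407974146…; keep min(6, 5) = 5 s.f.
Rounded to 5 significant figures: 0.28141.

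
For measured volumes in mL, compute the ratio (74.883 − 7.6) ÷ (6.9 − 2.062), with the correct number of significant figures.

74.883 − 7.6 = 67.283, limited to 1 d.p. → 3 s.f.; 6.9 − 2.062 = 4.838, limited to 1 d.p. → 2 s.f.
Carrying full precision, 67.283 ÷ 4.838 = 13.907193055…; keep min(3, 2) = 2 s.f.
Rounded to 2 significant figures: 14.

14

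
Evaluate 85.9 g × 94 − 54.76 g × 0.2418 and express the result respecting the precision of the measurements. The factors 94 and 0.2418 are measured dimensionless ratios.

85.9 × 94 = 8074.6 → 8.1 × 10^3 g (2 s.f., last digit at the 10^2 place).
54.76 × 0.2418 = 13.240968 → 13.24 g (4 s.f., last digit at the 10^-2 place).
Difference: 8061.359032 g; keep the coarser place, 10^2.
Result: 8.1 × 10^3 g.

8.1 × 10^3 g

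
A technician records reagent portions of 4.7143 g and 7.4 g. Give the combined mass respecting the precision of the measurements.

12.1 g

4.7143 g + 7.4 g = 12.1143 g.
Addition/subtraction keeps the fewest decimal places: 4.7143 → 4 decimal places, 7.4 → 1 decimal place; limit is 1.
Rounded to 1 decimal place: 12.1 g.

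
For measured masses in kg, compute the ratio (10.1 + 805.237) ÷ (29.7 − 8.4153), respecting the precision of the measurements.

10.1 + 805.237 = 815.337, limited to 1 d.p. → 4 s.f.; 29.7 − 8.4153 = 21.2847, limited to 1 d.p. → 3 s.f.
Carrying full precision, 815.337 ÷ 21.2847 = 38.3062481501…; keep min(4, 3) = 3 s.f.
Rounded to 3 significant figures: 38.3.

38.3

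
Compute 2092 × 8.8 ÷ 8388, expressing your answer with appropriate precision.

2092 × 8.8 ÷ 8388 = 2.19475441106…
Multiplication/division keeps the fewest significant figures: 2092 → 4 s.f., 8.8 → 2 s.f., 8388 → 4 s.f.; limit is 2.
Rounded to 2 significant figures: 2.2.

2.2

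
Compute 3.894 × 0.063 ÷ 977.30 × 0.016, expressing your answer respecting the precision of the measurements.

3.894 × 0.063 ÷ 977.30 × 0.016 = 0.00000401632252123…
Multiplication/division keeps the fewest significant figures: 3.894 → 4 s.f., 0.063 → 2 s.f., 977.30 → 5 s.f., 0.016 → 2 s.f.; limit is 2.
Rounded to 2 significant figures: 4.0 × 10⁻⁶.

4.0 × 10⁻⁶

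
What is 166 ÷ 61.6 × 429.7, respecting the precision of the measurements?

166 ÷ 61.6 × 429.7 = 1157.95779221…
Multiplication/division keeps the fewest significant figures: 166 → 3 s.f., 61.6 → 3 s.f., 429.7 → 4 s.f.; limit is 3.
Rounded to 3 significant figures: 1.16 × 10³.

1.16 × 10³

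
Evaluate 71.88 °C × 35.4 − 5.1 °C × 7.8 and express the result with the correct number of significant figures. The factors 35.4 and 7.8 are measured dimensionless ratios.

2.50 × 10^3 °C

71.88 × 35.4 = 2544.552 → 2.54 × 10^3 °C (3 s.f., last digit at the 10^1 place).
5.1 × 7.8 = 39.78 → 4.0 × 10^1 °C (2 s.f., last digit at the 10^0 place).
Difference: 2504.772 °C; keep the coarser place, 10^1.
Result: 2.50 × 10^3 °C.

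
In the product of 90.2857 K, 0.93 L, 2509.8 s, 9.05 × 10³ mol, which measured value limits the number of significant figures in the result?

90.2857 K → 6 s.f.; 0.93 L → 2 s.f.; 2509.8 s → 5 s.f.; 9.05 × 10³ mol → 3 s.f.
The fewest is 2 significant figures, from 0.93 L.

0.93 L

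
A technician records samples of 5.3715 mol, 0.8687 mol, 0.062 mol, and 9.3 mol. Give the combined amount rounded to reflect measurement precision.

5.3715 mol + 0.8687 mol + 0.062 mol + 9.3 mol = 15.6022 mol.
Addition/subtraction keeps the fewest decimal places: 5.3715 → 4 decimal places, 0.8687 → 4 decimal places, 0.062 → 3 decimal places, 9.3 → 1 decimal place; limit is 1.
Rounded to 1 decimal place: 15.6 mol.

15.6 mol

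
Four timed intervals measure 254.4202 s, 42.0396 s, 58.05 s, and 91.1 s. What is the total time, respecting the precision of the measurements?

445.6 s

254.4202 s + 42.0396 s + 58.05 s + 91.1 s = 445.6098 s.
Addition/subtraction keeps the fewest decimal places: 254.4202 → 4 decimal places, 42.0396 → 4 decimal places, 58.05 → 2 decimal places, 91.1 → 1 decimal place; limit is 1.
Rounded to 1 decimal place: 445.6 s.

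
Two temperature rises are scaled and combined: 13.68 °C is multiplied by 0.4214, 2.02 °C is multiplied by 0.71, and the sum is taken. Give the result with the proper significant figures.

13.68 × 0.4214 = 5.764752 → 5.765 °C (4 s.f., last digit at the 10^-3 place).
2.02 × 0.71 = 1.4342 → 1.4 °C (2 s.f., last digit at the 10^-1 place).
Sum: 7.198952 °C; keep the coarser place, 10^-1.
Result: 7.2 °C.

7.2 °C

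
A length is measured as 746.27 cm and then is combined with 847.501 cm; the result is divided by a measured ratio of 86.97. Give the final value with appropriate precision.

746.27 cm + 847.501 cm = 1593.771 cm; the sum is limited to 2 decimal places (6 s.f.).
Carrying full precision, 1593.771 ÷ 86.97 = 18.3255260435… cm; 86.97 has 4 s.f., so the result keeps min(6, 4) = 4 s.f.
Rounded to 4 significant figures: 18.33 cm.

18.33 cm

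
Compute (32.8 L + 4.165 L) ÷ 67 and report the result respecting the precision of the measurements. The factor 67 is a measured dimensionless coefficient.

32.8 L + 4.165 L = 36.965 L; the sum is limited to 1 decimal place (3 s.f.).
Carrying full precision, 36.965 ÷ 67 = 0.55171641791… L; 67 has 2 s.f., so the result keeps min(3, 2) = 2 s.f.
Rounded to 2 significant figures: 0.55 L.

0.55 L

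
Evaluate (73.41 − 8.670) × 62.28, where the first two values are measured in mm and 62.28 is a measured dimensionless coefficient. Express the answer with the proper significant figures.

4032 mm

73.41 mm − 8.670 mm = 64.740 mm; the difference is limited to 2 decimal places (4 s.f.).
Carrying full precision, 64.740 × 62.28 = 4032.0072 mm; 62.28 has 4 s.f., so the result keeps min(4, 4) = 4 s.f.
Rounded to 4 significant figures: 4032 mm.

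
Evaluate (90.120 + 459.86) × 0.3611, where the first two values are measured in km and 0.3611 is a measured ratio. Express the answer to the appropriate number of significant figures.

90.120 km + 459.86 km = 549.980 km; the sum is limited to 2 decimal places (5 s.f.).
Carrying full precision, 549.980 × 0.3611 = 198.597778 km; 0.3611 has 4 s.f., so the result keeps min(5, 4) = 4 s.f.
Rounded to 4 significant figures: 1.986 × 10^2 km.

1.986 × 10^2 km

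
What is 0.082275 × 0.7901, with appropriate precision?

0.082275 × 0.7901 = 0.0650054775
Multiplication/division keeps the fewest significant figures: 0.082275 → 5 s.f., 0.7901 → 4 s.f.; limit is 4.
Rounded to 4 significant figures: 0.06501.

0.06501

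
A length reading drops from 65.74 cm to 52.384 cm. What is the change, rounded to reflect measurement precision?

13.36 cm

65.74 cm − 52.384 cm = 13.356 cm.
Addition/subtraction keeps the fewest decimal places: 65.74 → 2 decimal places, 52.384 → 3 decimal places; limit is 2.
Rounded to 2 decimal places: 13.36 cm.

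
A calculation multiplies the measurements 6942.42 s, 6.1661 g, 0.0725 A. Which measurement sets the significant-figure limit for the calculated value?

6942.42 s → 6 s.f.; 6.1661 g → 5 s.f.; 0.0725 A → 3 s.f.
The fewest is 3 significant figures, from 0.0725 A.

0.0725 A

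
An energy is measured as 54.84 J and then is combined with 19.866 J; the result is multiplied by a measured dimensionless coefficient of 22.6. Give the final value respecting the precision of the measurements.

54.84 J + 19.866 J = 74.706 J; the sum is limited to 2 decimal places (4 s.f.).
Carrying full precision, 74.706 × 22.6 = 1688.3556 J; 22.6 has 3 s.f., so the result keeps min(4, 3) = 3 s.f.
Rounded to 3 significant figures: 1.69 × 10³ J.

1.69 × 10³ J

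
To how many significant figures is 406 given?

3

406: zeros between nonzero digits are significant.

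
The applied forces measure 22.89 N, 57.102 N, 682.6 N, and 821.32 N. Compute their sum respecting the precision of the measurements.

1583.9 N

22.89 N + 57.102 N + 682.6 N + 821.32 N = 1583.912 N.
Addition/subtraction keeps the fewest decimal places: 22.89 → 2 decimal places, 57.102 → 3 decimal places, 682.6 → 1 decimal place, 821.32 → 2 decimal places; limit is 1.
Rounded to 1 decimal place: 1583.9 N.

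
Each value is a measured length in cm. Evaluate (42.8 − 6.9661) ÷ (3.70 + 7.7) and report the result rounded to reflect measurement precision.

3.14

42.8 − 6.9661 = 35.8339, limited to 1 d.p. → 3 s.f.; 3.70 + 7.7 = 11.40, limited to 1 d.p. → 3 s.f.
Carrying full precision, 35.8339 ÷ 11.40 = 3.1433245614…; keep min(3, 3) = 3 s.f.
Rounded to 3 significant figures: 3.14.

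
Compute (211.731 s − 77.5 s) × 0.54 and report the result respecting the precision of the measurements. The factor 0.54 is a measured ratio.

211.731 s − 77.5 s = 134.231 s; the difference is limited to 1 decimal place (4 s.f.).
Carrying full precision, 134.231 × 0.54 = 72.48474 s; 0.54 has 2 s.f., so the result keeps min(4, 2) = 2 s.f.
Rounded to 2 significant figures: 72 s.

72 s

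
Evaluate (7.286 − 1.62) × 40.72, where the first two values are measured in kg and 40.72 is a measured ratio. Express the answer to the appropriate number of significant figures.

231 kg

7.286 kg − 1.62 kg = 5.666 kg; the difference is limited to 2 decimal places (3 s.f.).
Carrying full precision, 5.666 × 40.72 = 230.71952 kg; 40.72 has 4 s.f., so the result keeps min(3, 4) = 3 s.f.
Rounded to 3 significant figures: 231 kg.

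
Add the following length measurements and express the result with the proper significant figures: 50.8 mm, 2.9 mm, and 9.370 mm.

50.8 mm + 2.9 mm + 9.370 mm = 63.070 mm.
Addition/subtraction keeps the fewest decimal places: 50.8 → 1 decimal place, 2.9 → 1 decimal place, 9.370 → 3 decimal places; limit is 1.
Rounded to 1 decimal place: 63.1 mm.

63.1 mm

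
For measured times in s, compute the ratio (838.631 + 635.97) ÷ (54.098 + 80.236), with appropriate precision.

838.631 + 635.97 = 1474.601, limited to 2 d.p. → 6 s.f.; 54.098 + 80.236 = 134.334, limited to 3 d.p. → 6 s.f.
Carrying full precision, 1474.601 ÷ 134.334 = 10.977124183…; keep min(6, 6) = 6 s.f.
Rounded to 6 significant figures: 10.9771.

10.9771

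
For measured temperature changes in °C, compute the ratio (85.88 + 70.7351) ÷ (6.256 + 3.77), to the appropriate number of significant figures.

85.88 + 70.7351 = 156.6151, limited to 2 d.p. → 5 s.f.; 6.256 + 3.77 = 10.026, limited to 2 d.p. → 4 s.f.
Carrying full precision, 156.6151 ÷ 10.026 = 15.6208956713…; keep min(5, 4) = 4 s.f.
Rounded to 4 significant figures: 15.62.

15.62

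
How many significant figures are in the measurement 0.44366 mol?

0.44366: leading zeros are not significant.

5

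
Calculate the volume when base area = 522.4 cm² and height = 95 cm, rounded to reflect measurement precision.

volume = 522.4 cm² × 95 cm = 49628 cm³.
522.4 has 4 significant figures; 95 has 2.
Division/multiplication keeps the fewest: 2 significant figures.
Rounded: 5.0 × 10⁴ cm³.

5.0 × 10⁴ cm³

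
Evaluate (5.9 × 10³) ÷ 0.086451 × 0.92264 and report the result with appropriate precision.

(5.9 × 10³) ÷ 0.086451 × 0.92264 = 62967.1837226…
Multiplication/division keeps the fewest significant figures: 5.9 × 10³ → 2 s.f., 0.086451 → 5 s.f., 0.92264 → 5 s.f.; limit is 2.
Rounded to 2 significant figures: 6.3 × 10⁴.

6.3 × 10⁴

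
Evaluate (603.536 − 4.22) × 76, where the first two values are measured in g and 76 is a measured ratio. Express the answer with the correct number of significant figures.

4.6 × 10^4 g

603.536 g − 4.22 g = 599.316 g; the difference is limited to 2 decimal places (5 s.f.).
Carrying full precision, 599.316 × 76 = 45548.016 g; 76 has 2 s.f., so the result keeps min(5, 2) = 2 s.f.
Rounded to 2 significant figures: 4.6 × 10^4 g.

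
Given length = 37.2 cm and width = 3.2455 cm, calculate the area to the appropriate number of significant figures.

121 cm²

area = 37.2 cm × 3.2455 cm = 120.7326 cm².
37.2 has 3 significant figures; 3.2455 has 5.
Division/multiplication keeps the fewest: 3 significant figures.
Rounded: 121 cm².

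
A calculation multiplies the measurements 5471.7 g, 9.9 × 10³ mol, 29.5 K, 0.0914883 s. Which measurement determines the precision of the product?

9.9 × 10³ mol

5471.7 g → 5 s.f.; 9.9 × 10³ mol → 2 s.f.; 29.5 K → 3 s.f.; 0.0914883 s → 6 s.f.
The fewest is 2 significant figures, from 9.9 × 10³ mol.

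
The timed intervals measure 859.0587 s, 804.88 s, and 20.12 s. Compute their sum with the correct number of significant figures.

859.0587 s + 804.88 s + 20.12 s = 1684.0587 s.
Addition/subtraction keeps the fewest decimal places: 859.0587 → 4 decimal places, 804.88 → 2 decimal places, 20.12 → 2 decimal places; limit is 2.
Rounded to 2 decimal places: 1.68406 × 10^3 s.

1.68406 × 10^3 s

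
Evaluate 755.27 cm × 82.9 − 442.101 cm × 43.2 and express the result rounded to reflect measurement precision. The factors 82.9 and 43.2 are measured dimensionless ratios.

4.35 × 10^4 cm

755.27 × 82.9 = 62611.883 → 6.26 × 10^4 cm (3 s.f., last digit at the 10^2 place).
442.101 × 43.2 = 19098.7632 → 1.91 × 10^4 cm (3 s.f., last digit at the 10^2 place).
Difference: 43513.1198 cm; keep the coarser place, 10^2.
Result: 4.35 × 10^4 cm.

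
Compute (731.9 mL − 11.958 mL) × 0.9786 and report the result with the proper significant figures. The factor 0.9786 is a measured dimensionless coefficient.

731.9 mL − 11.958 mL = 719.942 mL; the difference is limited to 1 decimal place (4 s.f.).
Carrying full precision, 719.942 × 0.9786 = 704.5352412 mL; 0.9786 has 4 s.f., so the result keeps min(4, 4) = 4 s.f.
Rounded to 4 significant figures: 704.5 mL.

704.5 mL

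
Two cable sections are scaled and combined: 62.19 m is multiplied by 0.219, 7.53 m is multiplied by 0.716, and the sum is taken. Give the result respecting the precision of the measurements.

19.0 m

62.19 × 0.219 = 13.61961 → 13.6 m (3 s.f., last digit at the 10^-1 place).
7.53 × 0.716 = 5.39148 → 5.39 m (3 s.f., last digit at the 10^-2 place).
Sum: 19.01109 m; keep the coarser place, 10^-1.
Result: 19.0 m.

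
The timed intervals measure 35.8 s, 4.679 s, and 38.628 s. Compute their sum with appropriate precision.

79.1 s

35.8 s + 4.679 s + 38.628 s = 79.107 s.
Addition/subtraction keeps the fewest decimal places: 35.8 → 1 decimal place, 4.679 → 3 decimal places, 38.628 → 3 decimal places; limit is 1.
Rounded to 1 decimal place: 79.1 s.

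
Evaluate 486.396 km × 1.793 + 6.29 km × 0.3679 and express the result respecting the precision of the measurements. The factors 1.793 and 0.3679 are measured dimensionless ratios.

874.4 km

486.396 × 1.793 = 872.108028 → 872.1 km (4 s.f., last digit at the 10^-1 place).
6.29 × 0.3679 = 2.314091 → 2.31 km (3 s.f., last digit at the 10^-2 place).
Sum: 874.422119 km; keep the coarser place, 10^-1.
Result: 874.4 km.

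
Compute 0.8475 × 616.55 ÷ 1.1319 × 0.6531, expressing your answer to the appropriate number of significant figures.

0.8475 × 616.55 ÷ 1.1319 × 0.6531 = 301.494665816…
Multiplication/division keeps the fewest significant figures: 0.8475 → 4 s.f., 616.55 → 5 s.f., 1.1319 → 5 s.f., 0.6531 → 4 s.f.; limit is 4.
Rounded to 4 significant figures: 3.015 × 10².

3.015 × 10²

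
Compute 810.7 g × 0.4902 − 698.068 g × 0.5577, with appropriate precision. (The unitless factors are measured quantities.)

8.1 g

810.7 × 0.4902 = 397.40514 → 397.4 g (4 s.f., last digit at the 10^-1 place).
698.068 × 0.5577 = 389.3125236 → 389.3 g (4 s.f., last digit at the 10^-1 place).
Difference: 8.0926164 g; keep the coarser place, 10^-1.
Result: 8.1 g.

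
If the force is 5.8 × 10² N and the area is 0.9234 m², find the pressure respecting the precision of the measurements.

pressure = 5.8 × 10² N ÷ 0.9234 m² = 628.113493611… Pa.
5.8 × 10² has 2 significant figures; 0.9234 has 4.
Division/multiplication keeps the fewest: 2 significant figures.
Rounded: 6.3 × 10² Pa.

6.3 × 10² Pa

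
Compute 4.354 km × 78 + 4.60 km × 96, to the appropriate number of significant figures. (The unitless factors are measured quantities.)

7.8 × 10^2 km

4.354 × 78 = 339.612 → 3.4 × 10^2 km (2 s.f., last digit at the 10^1 place).
4.60 × 96 = 441.6 → 4.4 × 10^2 km (2 s.f., last digit at the 10^1 place).
Sum: 781.212 km; keep the coarser place, 10^1.
Result: 7.8 × 10^2 km.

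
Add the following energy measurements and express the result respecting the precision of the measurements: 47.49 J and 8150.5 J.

8198.0 J

47.49 J + 8150.5 J = 8197.99 J.
Addition/subtraction keeps the fewest decimal places: 47.49 → 2 decimal places, 8150.5 → 1 decimal place; limit is 1.
Rounded to 1 decimal place: 8198.0 J.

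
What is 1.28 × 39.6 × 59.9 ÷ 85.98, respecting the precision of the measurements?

1.28 × 39.6 × 59.9 ÷ 85.98 = 35.3129937195…
Multiplication/division keeps the fewest significant figures: 1.28 → 3 s.f., 39.6 → 3 s.f., 59.9 → 3 s.f., 85.98 → 4 s.f.; limit is 3.
Rounded to 3 significant figures: 35.3.

35.3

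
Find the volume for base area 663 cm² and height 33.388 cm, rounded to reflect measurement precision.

2.21 × 10⁴ cm³

volume = 663 cm² × 33.388 cm = 22136.244 cm³.
663 has 3 significant figures; 33.388 has 5.
Division/multiplication keeps the fewest: 3 significant figures.
Rounded: 2.21 × 10⁴ cm³.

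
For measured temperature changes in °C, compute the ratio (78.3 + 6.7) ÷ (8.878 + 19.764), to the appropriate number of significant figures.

2.97

78.3 + 6.7 = 85.0, limited to 1 d.p. → 3 s.f.; 8.878 + 19.764 = 28.642, limited to 3 d.p. → 5 s.f.
Carrying full precision, 85.0 ÷ 28.642 = 2.96766985546…; keep min(3, 5) = 3 s.f.
Rounded to 3 significant figures: 2.97.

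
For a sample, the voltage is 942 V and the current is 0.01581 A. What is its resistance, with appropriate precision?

resistance = 942 V ÷ 0.01581 A = 59582.5426945… Ω.
942 has 3 significant figures; 0.01581 has 4.
Division/multiplication keeps the fewest: 3 significant figures.
Rounded: 5.96 × 10⁴ Ω.

5.96 × 10⁴ Ω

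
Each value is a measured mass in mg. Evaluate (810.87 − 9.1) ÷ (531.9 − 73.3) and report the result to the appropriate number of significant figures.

810.87 − 9.1 = 801.77, limited to 1 d.p. → 4 s.f.; 531.9 − 73.3 = 458.6, limited to 1 d.p. → 4 s.f.
Carrying full precision, 801.77 ÷ 458.6 = 1.74829917139…; keep min(4, 4) = 4 s.f.
Rounded to 4 significant figures: 1.748.

1.748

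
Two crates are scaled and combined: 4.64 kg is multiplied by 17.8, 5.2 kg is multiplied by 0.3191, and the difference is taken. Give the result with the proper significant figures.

80.9 kg

4.64 × 17.8 = 82.592 → 82.6 kg (3 s.f., last digit at the 10^-1 place).
5.2 × 0.3191 = 1.65932 → 1.7 kg (2 s.f., last digit at the 10^-1 place).
Difference: 80.93268 kg; keep the coarser place, 10^-1.
Result: 80.9 kg.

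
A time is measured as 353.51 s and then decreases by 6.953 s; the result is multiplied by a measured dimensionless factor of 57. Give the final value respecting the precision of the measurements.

353.51 s − 6.953 s = 346.557 s; the difference is limited to 2 decimal places (5 s.f.).
Carrying full precision, 346.557 × 57 = 19753.749 s; 57 has 2 s.f., so the result keeps min(5, 2) = 2 s.f.
Rounded to 2 significant figures: 2.0 × 10^4 s.

2.0 × 10^4 s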